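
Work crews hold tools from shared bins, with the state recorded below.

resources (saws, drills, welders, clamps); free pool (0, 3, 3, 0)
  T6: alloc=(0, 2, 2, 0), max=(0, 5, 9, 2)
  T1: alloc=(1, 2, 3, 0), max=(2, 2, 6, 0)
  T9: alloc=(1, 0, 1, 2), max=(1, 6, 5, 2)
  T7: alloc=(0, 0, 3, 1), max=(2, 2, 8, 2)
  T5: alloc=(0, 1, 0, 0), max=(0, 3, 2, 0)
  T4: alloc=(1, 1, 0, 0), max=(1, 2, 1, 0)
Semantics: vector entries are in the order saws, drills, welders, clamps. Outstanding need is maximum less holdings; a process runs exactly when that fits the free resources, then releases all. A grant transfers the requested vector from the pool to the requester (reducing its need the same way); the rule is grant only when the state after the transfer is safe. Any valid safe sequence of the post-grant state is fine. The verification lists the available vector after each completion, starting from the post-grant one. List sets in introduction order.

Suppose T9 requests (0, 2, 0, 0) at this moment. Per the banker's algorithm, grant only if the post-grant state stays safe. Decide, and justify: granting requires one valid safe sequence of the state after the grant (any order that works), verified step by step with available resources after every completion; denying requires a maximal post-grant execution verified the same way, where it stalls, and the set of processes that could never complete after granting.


GRANT: granting preserves safety; a valid post-grant sequence is T4, T1, T5, T9, T6, T7.
Key observation: the transfer keeps a workable pool ((0, 1, 3, 0)); T4 starts the safe sequence.
Check on the post-grant state, step by step:
  pool = (0, 1, 3, 0)
  T4 needs (0, 1, 1, 0) <= (0, 1, 3, 0) -> finishes; pool += (1, 1, 0, 0) = (1, 2, 3, 0)
  T1 needs (1, 0, 3, 0) <= (1, 2, 3, 0) -> finishes; pool += (1, 2, 3, 0) = (2, 4, 6, 0)
  T5 needs (0, 2, 2, 0) <= (2, 4, 6, 0) -> finishes; pool += (0, 1, 0, 0) = (2, 5, 6, 0)
  T9 needs (0, 4, 4, 0) <= (2, 5, 6, 0) -> finishes; pool += (1, 2, 1, 2) = (3, 7, 7, 2)
  T6 needs (0, 3, 7, 2) <= (3, 7, 7, 2) -> finishes; pool += (0, 2, 2, 0) = (3, 9, 9, 2)
  T7 needs (2, 2, 5, 1) <= (3, 9, 9, 2) -> finishes; pool += (0, 0, 3, 1) = (3, 9, 12, 3)


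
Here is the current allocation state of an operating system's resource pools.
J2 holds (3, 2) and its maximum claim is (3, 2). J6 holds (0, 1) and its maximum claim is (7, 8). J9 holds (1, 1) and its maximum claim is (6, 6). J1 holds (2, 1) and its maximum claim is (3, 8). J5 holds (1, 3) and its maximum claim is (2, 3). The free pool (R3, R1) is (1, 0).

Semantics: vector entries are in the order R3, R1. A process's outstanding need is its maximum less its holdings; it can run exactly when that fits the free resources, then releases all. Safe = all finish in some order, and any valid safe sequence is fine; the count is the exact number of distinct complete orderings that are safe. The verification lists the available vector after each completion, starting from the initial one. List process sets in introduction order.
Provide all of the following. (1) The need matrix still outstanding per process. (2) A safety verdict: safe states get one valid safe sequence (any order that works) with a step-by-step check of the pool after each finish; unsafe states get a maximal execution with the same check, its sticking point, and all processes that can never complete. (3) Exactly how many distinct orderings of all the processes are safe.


(1) Need matrix, components ordered R3, R1:
  J2: (0, 0)
  J6: (7, 7)
  J9: (5, 5)
  J1: (1, 7)
  J5: (1, 0)
(2) UNSAFE.
Key observation: even finishing J5, J2, J9 leaves just (6, 6) free — too little R1 for any of the remaining processes.
A maximal execution: J5, J2, J9 — then nothing else fits. Walking it through:
  pool = (1, 0)
  run J5 (needs (1, 0), free (1, 0)); after release of (1, 3) the pool is (2, 3)
  run J2 (needs (0, 0), free (2, 3)); after release of (3, 2) the pool is (5, 5)
  run J9 (needs (5, 5), free (5, 5)); after release of (1, 1) the pool is (6, 6)
  blocked: J6 wants (7, 7), pool (6, 6) — not enough R3 and R1
  blocked: J1 wants (1, 7), pool (6, 6) — not enough R1
Permanently blocked: J6 and J1.
(3) Precisely 0 of the possible complete orderings are safe sequences.


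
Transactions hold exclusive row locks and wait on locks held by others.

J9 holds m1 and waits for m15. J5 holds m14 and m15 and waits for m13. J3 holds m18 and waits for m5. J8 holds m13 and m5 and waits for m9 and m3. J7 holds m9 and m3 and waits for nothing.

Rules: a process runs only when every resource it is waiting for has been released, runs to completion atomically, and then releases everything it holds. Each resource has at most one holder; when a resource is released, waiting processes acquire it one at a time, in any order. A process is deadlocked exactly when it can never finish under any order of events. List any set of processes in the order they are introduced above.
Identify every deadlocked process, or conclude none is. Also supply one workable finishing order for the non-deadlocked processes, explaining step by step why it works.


Nothing here is deadlocked.
Key observation: although several processes wait, no cycle exists — each chain bottoms out at a free runner.
A valid finishing order for the others: J7, J8, J5, J3, J9.
Check, step by step:
  J7: no waits; runs immediately, freeing m9 and m3
  J8 waits on m9 and m3 — all released -> runs and releases m13 and m5
  J5 waits on m13 — all released -> runs and releases m14 and m15
  J3 waits on m5 — all released -> runs and releases m18
  J9 waits on m15 — all released -> runs and releases m1


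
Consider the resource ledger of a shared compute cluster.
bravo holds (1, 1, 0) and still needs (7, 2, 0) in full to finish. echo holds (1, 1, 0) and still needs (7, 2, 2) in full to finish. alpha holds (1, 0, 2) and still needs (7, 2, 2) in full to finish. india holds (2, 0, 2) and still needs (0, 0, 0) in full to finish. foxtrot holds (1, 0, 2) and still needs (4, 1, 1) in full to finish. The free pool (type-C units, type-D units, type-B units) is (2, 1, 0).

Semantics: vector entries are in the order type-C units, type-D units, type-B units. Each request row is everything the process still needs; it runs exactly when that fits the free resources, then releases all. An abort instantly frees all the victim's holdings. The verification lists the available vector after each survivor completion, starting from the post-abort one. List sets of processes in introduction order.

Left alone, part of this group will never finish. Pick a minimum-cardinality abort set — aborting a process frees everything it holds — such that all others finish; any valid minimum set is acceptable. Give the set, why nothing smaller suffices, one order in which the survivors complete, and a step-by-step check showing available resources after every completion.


Abort echo and alpha.
Key observation: before aborting echo and alpha, bravo was permanently blocked — no order could ever run it; afterwards it completes at step 3.
Minimality, checking each single-abort alternative: bravo alone leaves echo blocked (short on type-C units); echo alone leaves bravo blocked (short on type-C units); alpha alone leaves bravo blocked (short on type-C units and type-D units); india alone leaves bravo blocked (short on type-C units and type-D units); foxtrot alone leaves bravo blocked (short on type-C units and type-D units).
Survivors finish in the order: india, foxtrot, bravo. Check, step by step (pool after the aborts first):
  pool = (4, 2, 2)
  run india (needs (0, 0, 0), free (4, 2, 2)); after release of (2, 0, 2) the pool is (6, 2, 4)
  run foxtrot (needs (4, 1, 1), free (6, 2, 4)); after release of (1, 0, 2) the pool is (7, 2, 6)
  run bravo (needs (7, 2, 0), free (7, 2, 6)); after release of (1, 1, 0) the pool is (8, 3, 6)


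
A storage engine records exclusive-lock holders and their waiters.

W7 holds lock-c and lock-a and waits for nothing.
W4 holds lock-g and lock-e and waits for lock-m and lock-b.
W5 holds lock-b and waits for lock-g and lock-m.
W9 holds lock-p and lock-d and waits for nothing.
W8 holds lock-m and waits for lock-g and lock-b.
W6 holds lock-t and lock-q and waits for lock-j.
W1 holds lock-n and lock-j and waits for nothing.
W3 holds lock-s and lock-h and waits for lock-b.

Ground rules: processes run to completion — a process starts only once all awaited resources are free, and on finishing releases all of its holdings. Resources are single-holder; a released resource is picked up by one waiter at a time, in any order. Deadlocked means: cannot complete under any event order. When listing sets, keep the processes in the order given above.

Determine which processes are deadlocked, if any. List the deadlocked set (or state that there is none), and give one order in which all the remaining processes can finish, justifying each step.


Deadlocked set: W4, W5, W8 and W3.
Key observation: the cycle W4 -> W5 -> W4 can never break — each member waits on the next; W8 is caught in further circular waits and W3 waits into the deadlock from upstream.
A valid finishing order for the others: W1, W9, W7, W6.
Check, step by step:
  W1 waits on nothing -> runs at once and releases lock-n and lock-j
  W9 waits on nothing -> runs at once and releases lock-p and lock-d
  W7 waits on nothing -> runs at once and releases lock-c and lock-a
  W6 waits on lock-j — all released -> runs and releases lock-t and lock-q


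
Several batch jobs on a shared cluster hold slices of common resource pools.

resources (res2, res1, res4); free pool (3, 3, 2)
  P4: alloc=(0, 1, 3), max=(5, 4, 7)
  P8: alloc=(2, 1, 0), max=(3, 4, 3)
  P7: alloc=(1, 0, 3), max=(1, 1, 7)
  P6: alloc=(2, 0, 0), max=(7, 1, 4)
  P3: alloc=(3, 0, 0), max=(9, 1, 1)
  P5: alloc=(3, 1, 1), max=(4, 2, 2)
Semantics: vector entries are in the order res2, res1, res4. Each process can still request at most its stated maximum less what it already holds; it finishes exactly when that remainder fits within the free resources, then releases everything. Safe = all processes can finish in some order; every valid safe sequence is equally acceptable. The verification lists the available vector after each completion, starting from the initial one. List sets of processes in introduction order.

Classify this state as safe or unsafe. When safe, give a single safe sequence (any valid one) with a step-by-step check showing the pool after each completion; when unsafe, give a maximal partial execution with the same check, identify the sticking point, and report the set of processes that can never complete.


UNSAFE.
Key observation: res4 is the bottleneck — with P5, P3, P8 done the pool holds (11, 5, 3), short of every remaining need.
Going as far as possible: P5, P3, P8; after that, nothing fits. Walking it through:
  pool = (3, 3, 2)
  P5: need (1, 1, 1) fits (3, 3, 2); releases (3, 1, 1), pool now (6, 4, 3)
  P3: need (6, 1, 1) fits (6, 4, 3); releases (3, 0, 0), pool now (9, 4, 3)
  P8: need (1, 3, 3) fits (9, 4, 3); releases (2, 1, 0), pool now (11, 5, 3)
  P4 still needs (5, 3, 4) but only (11, 5, 3) is free — short on res4
  P7 still needs (0, 1, 4) but only (11, 5, 3) is free — short on res4
  P6 still needs (5, 1, 4) but only (11, 5, 3) is free — short on res4
Processes that can never finish: P4, P7 and P6.


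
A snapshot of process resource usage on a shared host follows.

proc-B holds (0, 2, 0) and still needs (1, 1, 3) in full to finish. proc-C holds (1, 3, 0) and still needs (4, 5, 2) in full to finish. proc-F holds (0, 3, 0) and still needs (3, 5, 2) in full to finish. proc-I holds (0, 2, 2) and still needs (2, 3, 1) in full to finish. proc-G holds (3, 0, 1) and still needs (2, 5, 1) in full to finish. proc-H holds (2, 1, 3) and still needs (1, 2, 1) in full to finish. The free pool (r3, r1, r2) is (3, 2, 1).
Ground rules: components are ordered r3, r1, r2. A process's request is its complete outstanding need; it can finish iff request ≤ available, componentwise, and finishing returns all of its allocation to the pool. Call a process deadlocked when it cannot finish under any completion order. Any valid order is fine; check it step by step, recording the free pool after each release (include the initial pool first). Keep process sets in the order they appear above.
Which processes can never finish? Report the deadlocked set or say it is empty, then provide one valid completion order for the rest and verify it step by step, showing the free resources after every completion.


No process is deadlocked.
Key observation: beginning at proc-H, releases accumulate fast enough that every process eventually fits.
The rest can finish in the order proc-H, proc-B, proc-I, proc-G, proc-C, proc-F. Check, step by step:
  pool = (3, 2, 1)
  proc-H: need (1, 2, 1) fits (3, 2, 1); releases (2, 1, 3), pool now (5, 3, 4)
  proc-B: need (1, 1, 3) fits (5, 3, 4); releases (0, 2, 0), pool now (5, 5, 4)
  proc-I: need (2, 3, 1) fits (5, 5, 4); releases (0, 2, 2), pool now (5, 7, 6)
  proc-G: need (2, 5, 1) fits (5, 7, 6); releases (3, 0, 1), pool now (8, 7, 7)
  proc-C: need (4, 5, 2) fits (8, 7, 7); releases (1, 3, 0), pool now (9, 10, 7)
  proc-F: need (3, 5, 2) fits (9, 10, 7); releases (0, 3, 0), pool now (9, 13, 7)


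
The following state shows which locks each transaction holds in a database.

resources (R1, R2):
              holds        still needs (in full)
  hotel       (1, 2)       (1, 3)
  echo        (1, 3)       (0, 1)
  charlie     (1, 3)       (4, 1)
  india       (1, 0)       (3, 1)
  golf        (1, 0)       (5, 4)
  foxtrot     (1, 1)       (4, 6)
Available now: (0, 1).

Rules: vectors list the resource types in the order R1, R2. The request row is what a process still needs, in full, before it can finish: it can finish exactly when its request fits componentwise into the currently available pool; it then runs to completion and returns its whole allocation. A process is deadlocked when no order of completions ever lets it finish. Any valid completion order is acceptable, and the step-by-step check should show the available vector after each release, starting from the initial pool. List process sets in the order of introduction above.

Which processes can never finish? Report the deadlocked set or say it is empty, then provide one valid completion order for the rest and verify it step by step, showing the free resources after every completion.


Deadlocked: charlie, india, golf and foxtrot.
Key observation: once echo, hotel finish, the pool peaks at (2, 6) — and every remaining process still needs more R1 than that.
A valid finishing order for the others: echo, hotel. Check, step by step:
  pool = (0, 1)
  run echo (needs (0, 1), free (0, 1)); after release of (1, 3) the pool is (1, 4)
  run hotel (needs (1, 3), free (1, 4)); after release of (1, 2) the pool is (2, 6)
The stuck group stays short no matter what:
  charlie cannot run: need (4, 1) vs free (2, 6) (insufficient R1)
  india cannot run: need (3, 1) vs free (2, 6) (insufficient R1)
  golf cannot run: need (5, 4) vs free (2, 6) (insufficient R1)
  foxtrot cannot run: need (4, 6) vs free (2, 6) (insufficient R1)


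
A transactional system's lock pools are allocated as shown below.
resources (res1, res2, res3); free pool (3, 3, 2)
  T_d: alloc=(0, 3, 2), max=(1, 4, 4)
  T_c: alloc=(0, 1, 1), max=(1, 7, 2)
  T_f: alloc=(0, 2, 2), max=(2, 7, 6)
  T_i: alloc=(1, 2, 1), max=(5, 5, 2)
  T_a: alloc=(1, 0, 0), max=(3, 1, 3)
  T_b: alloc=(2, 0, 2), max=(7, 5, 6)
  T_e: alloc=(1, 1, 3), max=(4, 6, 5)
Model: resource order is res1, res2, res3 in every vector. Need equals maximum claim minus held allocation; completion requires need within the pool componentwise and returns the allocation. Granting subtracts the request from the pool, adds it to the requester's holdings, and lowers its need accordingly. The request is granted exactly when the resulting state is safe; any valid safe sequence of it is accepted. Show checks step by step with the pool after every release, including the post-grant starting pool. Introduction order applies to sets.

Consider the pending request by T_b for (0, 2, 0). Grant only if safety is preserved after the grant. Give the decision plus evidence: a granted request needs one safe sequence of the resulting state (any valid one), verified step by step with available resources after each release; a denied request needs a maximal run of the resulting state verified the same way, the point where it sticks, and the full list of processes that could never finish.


GRANT: granting preserves safety; a valid post-grant sequence is T_d, T_a, T_i, T_f, T_e, T_b, T_c.
Key observation: with (3, 1, 2) left after the transfer, T_d can run at once — the state stays safe.
Step-by-step check of the post-grant state:
  pool = (3, 1, 2)
  T_d needs (1, 1, 2) <= (3, 1, 2) -> finishes; pool += (0, 3, 2) = (3, 4, 4)
  T_a needs (2, 1, 3) <= (3, 4, 4) -> finishes; pool += (1, 0, 0) = (4, 4, 4)
  T_i needs (4, 3, 1) <= (4, 4, 4) -> finishes; pool += (1, 2, 1) = (5, 6, 5)
  T_f needs (2, 5, 4) <= (5, 6, 5) -> finishes; pool += (0, 2, 2) = (5, 8, 7)
  T_e needs (3, 5, 2) <= (5, 8, 7) -> finishes; pool += (1, 1, 3) = (6, 9, 10)
  T_b needs (5, 3, 4) <= (6, 9, 10) -> finishes; pool += (2, 2, 2) = (8, 11, 12)
  T_c needs (1, 6, 1) <= (8, 11, 12) -> finishes; pool += (0, 1, 1) = (8, 12, 13)


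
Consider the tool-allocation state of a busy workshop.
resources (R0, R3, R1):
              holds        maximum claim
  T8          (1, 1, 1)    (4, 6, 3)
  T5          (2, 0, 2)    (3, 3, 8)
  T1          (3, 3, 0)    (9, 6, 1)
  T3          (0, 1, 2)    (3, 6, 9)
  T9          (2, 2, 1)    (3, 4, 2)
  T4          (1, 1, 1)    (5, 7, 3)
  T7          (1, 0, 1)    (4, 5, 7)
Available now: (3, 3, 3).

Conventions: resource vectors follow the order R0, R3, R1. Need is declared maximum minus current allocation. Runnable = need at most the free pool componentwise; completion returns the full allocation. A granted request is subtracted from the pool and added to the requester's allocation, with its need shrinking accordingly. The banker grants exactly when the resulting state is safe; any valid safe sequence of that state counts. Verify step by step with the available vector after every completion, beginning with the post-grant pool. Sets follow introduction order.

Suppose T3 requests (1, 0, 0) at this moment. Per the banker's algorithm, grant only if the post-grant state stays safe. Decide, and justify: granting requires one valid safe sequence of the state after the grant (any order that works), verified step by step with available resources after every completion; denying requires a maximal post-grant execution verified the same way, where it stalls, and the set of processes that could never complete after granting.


GRANT — the state after the grant stays safe, e.g. via T9, T8, T4, T7, T5, T1, T3.
Key observation: post-grant, (2, 3, 3) remains, and an order beginning with T9 completes everyone.
Verifying the post-grant state step by step:
  pool = (2, 3, 3)
  run T9 (needs (1, 2, 1), free (2, 3, 3)); after release of (2, 2, 1) the pool is (4, 5, 4)
  run T8 (needs (3, 5, 2), free (4, 5, 4)); after release of (1, 1, 1) the pool is (5, 6, 5)
  run T4 (needs (4, 6, 2), free (5, 6, 5)); after release of (1, 1, 1) the pool is (6, 7, 6)
  run T7 (needs (3, 5, 6), free (6, 7, 6)); after release of (1, 0, 1) the pool is (7, 7, 7)
  run T5 (needs (1, 3, 6), free (7, 7, 7)); after release of (2, 0, 2) the pool is (9, 7, 9)
  run T1 (needs (6, 3, 1), free (9, 7, 9)); after release of (3, 3, 0) the pool is (12, 10, 9)
  run T3 (needs (2, 5, 7), free (12, 10, 9)); after release of (1, 1, 2) the pool is (13, 11, 11)


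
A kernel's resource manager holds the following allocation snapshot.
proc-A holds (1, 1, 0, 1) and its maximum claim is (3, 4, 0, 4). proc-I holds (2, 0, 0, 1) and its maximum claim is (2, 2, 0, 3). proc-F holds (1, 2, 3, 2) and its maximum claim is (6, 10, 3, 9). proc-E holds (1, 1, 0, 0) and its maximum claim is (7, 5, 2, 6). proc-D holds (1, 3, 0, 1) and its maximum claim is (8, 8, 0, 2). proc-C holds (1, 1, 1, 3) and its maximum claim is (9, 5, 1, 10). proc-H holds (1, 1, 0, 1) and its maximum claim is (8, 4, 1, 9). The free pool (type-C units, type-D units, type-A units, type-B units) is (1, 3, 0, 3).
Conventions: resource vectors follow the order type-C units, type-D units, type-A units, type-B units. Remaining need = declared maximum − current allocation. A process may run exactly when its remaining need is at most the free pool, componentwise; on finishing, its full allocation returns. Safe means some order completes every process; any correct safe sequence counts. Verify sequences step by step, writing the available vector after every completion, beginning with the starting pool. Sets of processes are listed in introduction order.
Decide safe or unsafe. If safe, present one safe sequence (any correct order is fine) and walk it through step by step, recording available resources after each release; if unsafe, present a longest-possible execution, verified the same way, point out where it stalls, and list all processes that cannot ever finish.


The state is UNSAFE.
Key observation: after proc-I, proc-A complete, (4, 4, 0, 5) is the best the pool ever gets, yet each leftover process wants more type-C units.
Going as far as possible: proc-I, proc-A; after that, nothing fits. Step-by-step check:
  pool = (1, 3, 0, 3)
  run proc-I (needs (0, 2, 0, 2), free (1, 3, 0, 3)); after release of (2, 0, 0, 1) the pool is (3, 3, 0, 4)
  run proc-A (needs (2, 3, 0, 3), free (3, 3, 0, 4)); after release of (1, 1, 0, 1) the pool is (4, 4, 0, 5)
  proc-F still needs (5, 8, 0, 7) but only (4, 4, 0, 5) is free — short on type-C units, type-D units and type-B units
  proc-E still needs (6, 4, 2, 6) but only (4, 4, 0, 5) is free — short on type-C units, type-A units and type-B units
  proc-D still needs (7, 5, 0, 1) but only (4, 4, 0, 5) is free — short on type-C units and type-D units
  proc-C still needs (8, 4, 0, 7) but only (4, 4, 0, 5) is free — short on type-C units and type-B units
  proc-H still needs (7, 3, 1, 8) but only (4, 4, 0, 5) is free — short on type-C units, type-A units and type-B units
Processes that can never finish: proc-F, proc-E, proc-D, proc-C and proc-H.


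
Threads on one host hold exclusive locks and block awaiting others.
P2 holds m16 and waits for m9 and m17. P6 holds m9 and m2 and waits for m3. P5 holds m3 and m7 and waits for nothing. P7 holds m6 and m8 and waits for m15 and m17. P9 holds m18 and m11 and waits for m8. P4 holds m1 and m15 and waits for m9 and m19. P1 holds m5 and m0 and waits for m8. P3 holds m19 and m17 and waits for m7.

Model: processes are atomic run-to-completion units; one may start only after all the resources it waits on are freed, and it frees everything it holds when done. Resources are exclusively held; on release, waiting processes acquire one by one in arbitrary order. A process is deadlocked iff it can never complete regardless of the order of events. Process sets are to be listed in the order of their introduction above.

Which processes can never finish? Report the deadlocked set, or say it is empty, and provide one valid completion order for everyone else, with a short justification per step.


Nothing here is deadlocked.
Key observation: no waiting chain loops back on itself — every chain ends at a process that waits on nothing, so everyone eventually runs.
One completion order for the rest: P5, P3, P6, P2, P4, P7, P1, P9.
Check, step by step:
  run P5 (it waits on nothing); releases m3 and m7
  P3 waits on m7 — all released -> runs and releases m19 and m17
  P6 waits on m3 — all released -> runs and releases m9 and m2
  P2 waits on m9 and m17 — all released -> runs and releases m16
  P4 waits on m9 and m19 — all released -> runs and releases m1 and m15
  P7 waits on m15 and m17 — all released -> runs and releases m6 and m8
  P1 waits on m8 — all released -> runs and releases m5 and m0
  P9 waits on m8 — all released -> runs and releases m18 and m11


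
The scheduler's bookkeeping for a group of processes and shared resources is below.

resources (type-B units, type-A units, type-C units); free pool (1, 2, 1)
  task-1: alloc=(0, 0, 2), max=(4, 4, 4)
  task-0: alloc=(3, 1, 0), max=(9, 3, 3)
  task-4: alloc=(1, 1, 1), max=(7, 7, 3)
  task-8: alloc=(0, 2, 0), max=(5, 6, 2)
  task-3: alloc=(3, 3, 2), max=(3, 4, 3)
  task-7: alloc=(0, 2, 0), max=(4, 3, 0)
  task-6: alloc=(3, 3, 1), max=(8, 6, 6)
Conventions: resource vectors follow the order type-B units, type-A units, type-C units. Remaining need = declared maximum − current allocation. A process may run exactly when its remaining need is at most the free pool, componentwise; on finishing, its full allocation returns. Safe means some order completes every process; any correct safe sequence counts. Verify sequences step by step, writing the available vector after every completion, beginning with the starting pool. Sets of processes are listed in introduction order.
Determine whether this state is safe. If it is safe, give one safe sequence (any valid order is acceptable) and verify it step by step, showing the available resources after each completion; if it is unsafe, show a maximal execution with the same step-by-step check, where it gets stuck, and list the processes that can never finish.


UNSAFE.
Key observation: the wall is type-B units: completing task-3, task-1, task-7 brings the pool only to (4, 7, 5), and all the rest need more.
Going as far as possible: task-3, task-1, task-7; after that, nothing fits. Check, step by step:
  pool = (1, 2, 1)
  task-3: need (0, 1, 1) fits (1, 2, 1); releases (3, 3, 2), pool now (4, 5, 3)
  task-1: need (4, 4, 2) fits (4, 5, 3); releases (0, 0, 2), pool now (4, 5, 5)
  task-7: need (4, 1, 0) fits (4, 5, 5); releases (0, 2, 0), pool now (4, 7, 5)
  blocked: task-0 wants (6, 2, 3), pool (4, 7, 5) — not enough type-B units
  blocked: task-4 wants (6, 6, 2), pool (4, 7, 5) — not enough type-B units
  blocked: task-8 wants (5, 4, 2), pool (4, 7, 5) — not enough type-B units
  blocked: task-6 wants (5, 3, 5), pool (4, 7, 5) — not enough type-B units
Processes that can never finish: task-0, task-4, task-8 and task-6.


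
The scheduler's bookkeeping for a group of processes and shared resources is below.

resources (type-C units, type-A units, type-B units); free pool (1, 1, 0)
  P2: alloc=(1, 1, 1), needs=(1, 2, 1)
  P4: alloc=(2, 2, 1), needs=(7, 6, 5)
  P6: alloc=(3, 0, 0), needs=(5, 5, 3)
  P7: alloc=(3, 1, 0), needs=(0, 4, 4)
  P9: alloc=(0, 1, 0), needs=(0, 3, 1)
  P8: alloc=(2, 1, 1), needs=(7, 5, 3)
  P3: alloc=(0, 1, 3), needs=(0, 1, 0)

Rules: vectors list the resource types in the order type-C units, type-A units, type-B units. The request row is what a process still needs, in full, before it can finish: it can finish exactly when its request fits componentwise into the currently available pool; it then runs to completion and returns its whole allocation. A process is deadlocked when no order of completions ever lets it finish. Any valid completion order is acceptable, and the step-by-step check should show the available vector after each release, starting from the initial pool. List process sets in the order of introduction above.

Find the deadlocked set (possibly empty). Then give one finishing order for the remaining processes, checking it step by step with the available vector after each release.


No process is deadlocked.
Key observation: there is always a runnable process — P3 first — so the state unwinds completely.
The rest can finish in the order P3, P2, P9, P7, P6, P8, P4. Verifying each step:
  pool = (1, 1, 0)
  P3 needs (0, 1, 0) <= (1, 1, 0) -> finishes; pool += (0, 1, 3) = (1, 2, 3)
  P2 needs (1, 2, 1) <= (1, 2, 3) -> finishes; pool += (1, 1, 1) = (2, 3, 4)
  P9 needs (0, 3, 1) <= (2, 3, 4) -> finishes; pool += (0, 1, 0) = (2, 4, 4)
  P7 needs (0, 4, 4) <= (2, 4, 4) -> finishes; pool += (3, 1, 0) = (5, 5, 4)
  P6 needs (5, 5, 3) <= (5, 5, 4) -> finishes; pool += (3, 0, 0) = (8, 5, 4)
  P8 needs (7, 5, 3) <= (8, 5, 4) -> finishes; pool += (2, 1, 1) = (10, 6, 5)
  P4 needs (7, 6, 5) <= (10, 6, 5) -> finishes; pool += (2, 2, 1) = (12, 8, 6)


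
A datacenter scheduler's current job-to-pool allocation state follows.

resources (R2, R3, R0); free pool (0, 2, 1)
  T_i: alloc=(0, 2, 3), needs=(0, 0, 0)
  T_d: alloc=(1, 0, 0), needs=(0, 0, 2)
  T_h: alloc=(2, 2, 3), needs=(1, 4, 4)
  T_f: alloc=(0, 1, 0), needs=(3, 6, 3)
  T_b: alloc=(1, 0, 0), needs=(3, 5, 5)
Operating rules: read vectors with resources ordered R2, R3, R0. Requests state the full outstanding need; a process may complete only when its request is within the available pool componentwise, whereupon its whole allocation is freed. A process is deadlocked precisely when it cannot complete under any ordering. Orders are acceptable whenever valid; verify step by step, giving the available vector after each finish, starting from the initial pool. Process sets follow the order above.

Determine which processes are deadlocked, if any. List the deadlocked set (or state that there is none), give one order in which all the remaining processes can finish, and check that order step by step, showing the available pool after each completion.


Nothing here is deadlocked.
Key observation: there is always a runnable process — T_i first — so the state unwinds completely.
The rest can finish in the order T_i, T_d, T_h, T_f, T_b. Step-by-step check:
  pool = (0, 2, 1)
  T_i needs (0, 0, 0) <= (0, 2, 1) -> finishes; pool += (0, 2, 3) = (0, 4, 4)
  T_d needs (0, 0, 2) <= (0, 4, 4) -> finishes; pool += (1, 0, 0) = (1, 4, 4)
  T_h needs (1, 4, 4) <= (1, 4, 4) -> finishes; pool += (2, 2, 3) = (3, 6, 7)
  T_f needs (3, 6, 3) <= (3, 6, 7) -> finishes; pool += (0, 1, 0) = (3, 7, 7)
  T_b needs (3, 5, 5) <= (3, 7, 7) -> finishes; pool += (1, 0, 0) = (4, 7, 7)


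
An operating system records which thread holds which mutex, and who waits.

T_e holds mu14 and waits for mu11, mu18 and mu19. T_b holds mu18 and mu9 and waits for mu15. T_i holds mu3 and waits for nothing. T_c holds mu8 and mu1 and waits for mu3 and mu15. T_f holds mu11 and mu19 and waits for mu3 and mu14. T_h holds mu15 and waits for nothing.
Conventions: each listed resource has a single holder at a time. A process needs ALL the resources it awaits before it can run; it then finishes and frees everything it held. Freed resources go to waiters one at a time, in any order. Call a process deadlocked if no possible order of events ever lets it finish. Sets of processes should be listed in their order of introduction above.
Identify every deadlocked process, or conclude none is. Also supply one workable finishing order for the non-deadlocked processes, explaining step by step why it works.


Deadlocked: T_e and T_f.
Key observation: along T_e -> T_f -> T_e, each member waits on what the next one holds — a deadlock; no other process is dragged down with it.
One completion order for the rest: T_h, T_i, T_c, T_b.
Verifying each step:
  T_h waits on nothing -> runs at once and releases mu15
  T_i waits on nothing -> runs at once and releases mu3
  run T_c (all its waits — mu3 and mu15 — are resolved); releases mu8 and mu1
  run T_b (all its waits — mu15 — are resolved); releases mu18 and mu9


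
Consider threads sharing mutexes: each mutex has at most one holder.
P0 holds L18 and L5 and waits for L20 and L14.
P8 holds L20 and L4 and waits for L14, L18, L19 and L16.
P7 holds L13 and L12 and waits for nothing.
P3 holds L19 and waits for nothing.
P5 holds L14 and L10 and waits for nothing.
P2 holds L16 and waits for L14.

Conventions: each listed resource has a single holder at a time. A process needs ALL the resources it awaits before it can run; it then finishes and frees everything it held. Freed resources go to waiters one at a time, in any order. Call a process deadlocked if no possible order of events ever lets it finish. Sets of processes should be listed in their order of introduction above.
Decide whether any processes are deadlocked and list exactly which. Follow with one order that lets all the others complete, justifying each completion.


Deadlocked set: P0 and P8.
Key observation: the loop P0 -> P8 -> P0 blocks itself forever; no other process is dragged down with it.
A valid finishing order for the others: P3, P5, P2, P7.
Walking it through:
  P3: no waits; runs immediately, freeing L19
  P5: no waits; runs immediately, freeing L14 and L10
  P2 waits on L14 — all released -> runs and releases L16
  P7: no waits; runs immediately, freeing L13 and L12


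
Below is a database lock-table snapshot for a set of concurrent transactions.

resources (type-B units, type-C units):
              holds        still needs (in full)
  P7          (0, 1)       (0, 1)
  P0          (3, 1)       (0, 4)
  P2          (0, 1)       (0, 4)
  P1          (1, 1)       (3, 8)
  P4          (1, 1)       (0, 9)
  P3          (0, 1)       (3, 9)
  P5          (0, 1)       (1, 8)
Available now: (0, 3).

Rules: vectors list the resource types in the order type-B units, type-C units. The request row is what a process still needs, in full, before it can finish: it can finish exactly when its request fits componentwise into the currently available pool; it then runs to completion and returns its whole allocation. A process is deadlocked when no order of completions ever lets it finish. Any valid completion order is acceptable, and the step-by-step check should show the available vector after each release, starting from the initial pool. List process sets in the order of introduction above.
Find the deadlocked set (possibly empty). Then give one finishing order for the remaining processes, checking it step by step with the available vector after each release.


The deadlocked set is P1, P4, P3 and P5.
Key observation: no order helps: past P7, P0, P2, the free pool tops out at (3, 6), below what each blocked process needs in type-C units.
A valid finishing order for the others: P7, P0, P2. Verifying each step:
  pool = (0, 3)
  P7 needs (0, 1) <= (0, 3) -> finishes; pool += (0, 1) = (0, 4)
  P0 needs (0, 4) <= (0, 4) -> finishes; pool += (3, 1) = (3, 5)
  P2 needs (0, 4) <= (3, 5) -> finishes; pool += (0, 1) = (3, 6)
None of the blocked processes ever fits:
  P1 still needs (3, 8) but only (3, 6) is free — short on type-C units
  P4 still needs (0, 9) but only (3, 6) is free — short on type-C units
  P3 still needs (3, 9) but only (3, 6) is free — short on type-C units
  P5 still needs (1, 8) but only (3, 6) is free — short on type-C units


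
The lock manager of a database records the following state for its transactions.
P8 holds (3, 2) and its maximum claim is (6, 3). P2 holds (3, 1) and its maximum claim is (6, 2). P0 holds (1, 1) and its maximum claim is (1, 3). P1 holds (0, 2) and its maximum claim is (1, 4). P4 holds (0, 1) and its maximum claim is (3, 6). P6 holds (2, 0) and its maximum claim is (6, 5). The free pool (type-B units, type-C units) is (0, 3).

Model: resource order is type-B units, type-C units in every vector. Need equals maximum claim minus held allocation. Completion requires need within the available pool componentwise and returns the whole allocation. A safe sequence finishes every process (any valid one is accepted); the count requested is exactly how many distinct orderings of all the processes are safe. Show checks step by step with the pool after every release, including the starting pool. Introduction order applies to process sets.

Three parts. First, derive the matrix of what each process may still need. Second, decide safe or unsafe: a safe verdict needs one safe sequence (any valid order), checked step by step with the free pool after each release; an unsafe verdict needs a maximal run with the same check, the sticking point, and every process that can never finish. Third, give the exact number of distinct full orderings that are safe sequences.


(1) Need matrix, components ordered type-B units, type-C units:
  P8: (3, 1)
  P2: (3, 1)
  P0: (0, 2)
  P1: (1, 2)
  P4: (3, 5)
  P6: (4, 5)
(2) UNSAFE.
Key observation: the pool after P0, P1 is (1, 6); every surviving request exceeds it in type-B units, so progress ends there.
Going as far as possible: P0, P1; after that, nothing fits. Step-by-step check:
  pool = (0, 3)
  P0 needs (0, 2) <= (0, 3) -> finishes; pool += (1, 1) = (1, 4)
  P1 needs (1, 2) <= (1, 4) -> finishes; pool += (0, 2) = (1, 6)
  blocked: P8 wants (3, 1), pool (1, 6) — not enough type-B units
  blocked: P2 wants (3, 1), pool (1, 6) — not enough type-B units
  blocked: P4 wants (3, 5), pool (1, 6) — not enough type-B units
  blocked: P6 wants (4, 5), pool (1, 6) — not enough type-B units
Permanently blocked: P8, P2, P4 and P6.
(3) Precisely 0 of the possible complete orderings are safe sequences.


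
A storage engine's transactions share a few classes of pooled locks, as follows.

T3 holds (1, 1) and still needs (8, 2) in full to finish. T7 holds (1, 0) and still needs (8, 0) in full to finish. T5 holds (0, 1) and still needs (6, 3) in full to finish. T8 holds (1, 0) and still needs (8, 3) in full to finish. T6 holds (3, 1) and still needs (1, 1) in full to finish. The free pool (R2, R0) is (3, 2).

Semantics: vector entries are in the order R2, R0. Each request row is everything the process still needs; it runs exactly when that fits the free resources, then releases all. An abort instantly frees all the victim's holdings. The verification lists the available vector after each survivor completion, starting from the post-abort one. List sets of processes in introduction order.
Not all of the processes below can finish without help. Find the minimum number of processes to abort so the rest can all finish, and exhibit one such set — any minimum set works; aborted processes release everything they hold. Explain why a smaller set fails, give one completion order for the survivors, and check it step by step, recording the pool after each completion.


Abort T3 and T8.
Key observation: T7 could never have finished before the abort; with (2, 1) returned by T3 and T8, it fits at step 2.
Why nothing smaller works — every single abort fails: T3 alone leaves T7 blocked (short on R2); T7 alone leaves T3 blocked (short on R2); T5 alone leaves T3 blocked (short on R2); T8 alone leaves T3 blocked (short on R2); T6 alone leaves T3 blocked (short on R2).
One survivor order: T6, T7, T5. Verifying each step (post-abort pool first):
  pool = (5, 3)
  T6: need (1, 1) fits (5, 3); releases (3, 1), pool now (8, 4)
  T7: need (8, 0) fits (8, 4); releases (1, 0), pool now (9, 4)
  T5: need (6, 3) fits (9, 4); releases (0, 1), pool now (9, 5)


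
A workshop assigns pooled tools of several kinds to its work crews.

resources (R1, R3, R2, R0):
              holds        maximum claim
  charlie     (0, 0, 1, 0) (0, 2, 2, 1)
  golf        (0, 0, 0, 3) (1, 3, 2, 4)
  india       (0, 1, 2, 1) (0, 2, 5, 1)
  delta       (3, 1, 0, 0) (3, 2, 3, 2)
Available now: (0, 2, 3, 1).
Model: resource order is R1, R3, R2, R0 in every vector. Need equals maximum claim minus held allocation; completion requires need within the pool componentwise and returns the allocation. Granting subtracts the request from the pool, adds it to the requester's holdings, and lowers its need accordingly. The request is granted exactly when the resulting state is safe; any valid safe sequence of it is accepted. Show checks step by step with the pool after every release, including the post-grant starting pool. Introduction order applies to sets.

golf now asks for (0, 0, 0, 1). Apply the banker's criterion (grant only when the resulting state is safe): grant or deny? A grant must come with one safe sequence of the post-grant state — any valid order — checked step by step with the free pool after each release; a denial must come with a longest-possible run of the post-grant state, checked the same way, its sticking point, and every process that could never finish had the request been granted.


DENY: after the grant no complete ordering would exist.
Key observation: after india, charlie the pool peaks at (0, 3, 6, 1), and each blocked process is short somewhere: golf on R1; delta on R0.
Pretend the grant happened; the run india, charlie goes as far as possible. Check, step by step:
  pool = (0, 2, 3, 0)
  india: need (0, 1, 3, 0) fits (0, 2, 3, 0); releases (0, 1, 2, 1), pool now (0, 3, 5, 1)
  charlie: need (0, 2, 1, 1) fits (0, 3, 5, 1); releases (0, 0, 1, 0), pool now (0, 3, 6, 1)
  golf still needs (1, 3, 2, 0) but only (0, 3, 6, 1) is free — short on R1
  delta still needs (0, 1, 3, 2) but only (0, 3, 6, 1) is free — short on R0
Had the request been granted, golf and delta could never finish.
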